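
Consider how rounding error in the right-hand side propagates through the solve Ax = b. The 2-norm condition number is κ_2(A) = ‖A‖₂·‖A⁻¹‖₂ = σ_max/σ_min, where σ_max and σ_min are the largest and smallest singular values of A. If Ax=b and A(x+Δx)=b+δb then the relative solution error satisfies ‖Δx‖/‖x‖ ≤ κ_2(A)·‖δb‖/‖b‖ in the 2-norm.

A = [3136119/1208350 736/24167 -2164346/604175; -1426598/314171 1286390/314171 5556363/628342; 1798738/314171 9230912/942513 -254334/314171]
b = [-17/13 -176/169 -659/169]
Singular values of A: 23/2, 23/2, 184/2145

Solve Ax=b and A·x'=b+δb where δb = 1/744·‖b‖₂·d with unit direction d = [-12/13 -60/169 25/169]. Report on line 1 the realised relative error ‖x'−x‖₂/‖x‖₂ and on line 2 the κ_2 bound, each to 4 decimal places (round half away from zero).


0.0057
0.1802

σ_max = 23/2, σ_min = 184/2145
condition number: (23/2) ÷ (184/2145) = 134.0625
κ_2(A)·‖δb‖/‖b‖ = 0.1802
solve Ax = b  →  x = [8.4495 -4.8048 6.4458]
‖b‖ = 4.2426, ‖x‖ = 11.6631
δb = ε·‖b‖·d = [-0.0053 -0.0020 0.0008]; solving A·Δx = δb gives ‖Δx‖ = 0.0665
dividing the unrounded norms, ‖Δx‖/‖x‖ = 0.0057
realised/bound (from unrounded values) ≈ 0.0316


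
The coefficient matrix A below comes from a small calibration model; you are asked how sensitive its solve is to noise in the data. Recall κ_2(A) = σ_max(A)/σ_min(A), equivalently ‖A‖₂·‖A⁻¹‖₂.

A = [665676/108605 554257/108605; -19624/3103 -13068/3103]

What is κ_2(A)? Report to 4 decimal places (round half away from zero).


AᵀA = [1087840336/14025025 812250252/14025025; 812250252/14025025 614027689/14025025]; tr = 68074721/561001, det = 23425600/561001
solving λ² − 68074721/561001·λ + 23425600/561001 = 0 gives λ = 121, 193600/561001
κ = σ_max/σ_min = 11/(440/749) = 18.7250

18.7250


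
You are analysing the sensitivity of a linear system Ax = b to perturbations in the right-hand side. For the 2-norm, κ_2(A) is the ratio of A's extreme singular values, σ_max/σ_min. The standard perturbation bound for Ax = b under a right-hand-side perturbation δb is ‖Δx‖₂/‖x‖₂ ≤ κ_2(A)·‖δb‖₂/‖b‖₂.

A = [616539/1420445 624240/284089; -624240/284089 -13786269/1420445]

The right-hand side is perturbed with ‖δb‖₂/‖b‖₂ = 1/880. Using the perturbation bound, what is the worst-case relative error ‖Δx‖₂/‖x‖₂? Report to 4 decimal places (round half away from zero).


0.1920

form AᵀA = [6021421641/1200276025 1069697664/48011041; 1069697664/48011041 118859668281/1200276025] with trace 74289762/714025 and determinant 6765201/17850625
solving λ² − 74289762/714025·λ + 6765201/17850625 = 0 gives λ = 2601/25, 2601/714025
κ = σ_max/σ_min = (51/5)/(51/845) = 169.0000
worst-case relative error ≤ 169.0000 × 1/880 = 0.1920


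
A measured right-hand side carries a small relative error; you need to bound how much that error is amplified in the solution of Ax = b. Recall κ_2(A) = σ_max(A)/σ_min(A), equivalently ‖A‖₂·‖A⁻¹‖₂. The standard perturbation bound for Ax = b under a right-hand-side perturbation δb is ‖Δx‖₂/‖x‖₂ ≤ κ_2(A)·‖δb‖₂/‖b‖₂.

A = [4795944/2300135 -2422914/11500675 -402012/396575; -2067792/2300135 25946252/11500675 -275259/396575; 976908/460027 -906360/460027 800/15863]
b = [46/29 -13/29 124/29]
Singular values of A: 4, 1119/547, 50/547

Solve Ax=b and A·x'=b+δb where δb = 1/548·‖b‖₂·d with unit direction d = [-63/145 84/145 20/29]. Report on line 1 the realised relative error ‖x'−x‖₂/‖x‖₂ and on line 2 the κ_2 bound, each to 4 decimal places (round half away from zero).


0.0042
0.0799

largest singular value 4, smallest 50/547
κ_2(A) = 4 / (50/547) = 43.7600
bound on ‖Δx‖/‖x‖: κ·ε = 43.7600·1/548 = 0.0799
solve Ax = b  →  x = [10.0476 9.1000 17.2107]
2-norm of b is 4.5826; of x, 21.9083
re-solving with b+δb shifts x by Δx of norm 0.0915
dividing the unrounded norms, ‖Δx‖/‖x‖ = 0.0042
tightness: 0.0042 against a bound of 0.0799 (unrounded ratio ≈ 0.0523)


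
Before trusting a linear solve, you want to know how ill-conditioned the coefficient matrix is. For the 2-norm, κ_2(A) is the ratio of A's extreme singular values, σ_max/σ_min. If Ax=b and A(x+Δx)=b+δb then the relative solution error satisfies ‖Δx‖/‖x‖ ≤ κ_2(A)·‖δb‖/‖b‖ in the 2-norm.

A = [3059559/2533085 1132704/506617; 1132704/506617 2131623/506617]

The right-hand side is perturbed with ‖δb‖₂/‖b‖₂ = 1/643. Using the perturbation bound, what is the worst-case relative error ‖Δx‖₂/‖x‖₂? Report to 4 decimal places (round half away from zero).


AᵀA = [143378408529/22202490025 53764928064/4440498005; 53764928064/4440498005 20162058705/888099601]; tr = 2240241786/76825225, det = 531441/76825225
λ_max, λ_min = (2240241786/76825225 ± √5018519947442872896/5902115196300625)/2 = 729/25, 729/3073009
κ_2(A) = √(λ_max/λ_min) = √((729/25) / (729/3073009)) = 350.6000
worst-case relative error ≤ 350.6000 × 1/643 = 0.5453

0.5453


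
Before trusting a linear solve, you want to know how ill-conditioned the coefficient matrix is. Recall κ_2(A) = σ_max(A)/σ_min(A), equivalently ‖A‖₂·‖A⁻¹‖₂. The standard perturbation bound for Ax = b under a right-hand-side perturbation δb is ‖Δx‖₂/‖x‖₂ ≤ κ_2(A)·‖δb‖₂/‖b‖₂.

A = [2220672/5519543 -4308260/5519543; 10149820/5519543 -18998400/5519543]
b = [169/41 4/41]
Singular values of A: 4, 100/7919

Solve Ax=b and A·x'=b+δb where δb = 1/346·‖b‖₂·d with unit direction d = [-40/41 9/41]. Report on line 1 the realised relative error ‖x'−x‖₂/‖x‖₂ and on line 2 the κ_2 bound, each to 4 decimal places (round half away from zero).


0.0030
0.9155

largest singular value 4, smallest 100/7919
condition number: 4 ÷ (100/7919) = 316.7600
κ_2(A)·‖δb‖/‖b‖ = 0.9155
solve Ax = b  →  x = [-279.3765 -149.2841]
‖b‖ = 4.1231, ‖x‖ = 316.7601
re-solving with b+δb shifts x by Δx of norm 0.9437
realised ‖Δx‖/‖x‖ = 0.0030
realised/bound (from unrounded values) ≈ 0.0033


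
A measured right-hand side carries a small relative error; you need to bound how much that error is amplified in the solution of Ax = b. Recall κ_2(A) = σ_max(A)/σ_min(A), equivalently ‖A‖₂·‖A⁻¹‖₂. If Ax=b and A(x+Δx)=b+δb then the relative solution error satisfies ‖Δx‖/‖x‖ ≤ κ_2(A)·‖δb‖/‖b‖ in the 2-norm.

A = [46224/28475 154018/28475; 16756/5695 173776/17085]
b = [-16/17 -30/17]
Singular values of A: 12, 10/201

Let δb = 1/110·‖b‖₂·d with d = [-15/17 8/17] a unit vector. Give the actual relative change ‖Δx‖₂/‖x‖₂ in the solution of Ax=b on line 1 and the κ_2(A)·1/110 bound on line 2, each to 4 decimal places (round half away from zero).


from the listed singular values, σ₁ = 12, σ_n = 10/201
κ_2(A) = 12 / (10/201) = 241.2000
bound on ‖Δx‖/‖x‖: κ·ε = 241.2000·1/110 = 2.1927
solve Ax = b  →  x = [-0.0467 -0.1600]
‖b‖₂ = 2.0000 and ‖x‖₂ = 0.1667
with δb = [-0.0160 0.0086], A·Δx = δb → ‖Δx‖ = 0.3655
realised ‖Δx‖/‖x‖ = 2.1927
so the bound is sharp here: realised error equals the bound

2.1927
2.1927


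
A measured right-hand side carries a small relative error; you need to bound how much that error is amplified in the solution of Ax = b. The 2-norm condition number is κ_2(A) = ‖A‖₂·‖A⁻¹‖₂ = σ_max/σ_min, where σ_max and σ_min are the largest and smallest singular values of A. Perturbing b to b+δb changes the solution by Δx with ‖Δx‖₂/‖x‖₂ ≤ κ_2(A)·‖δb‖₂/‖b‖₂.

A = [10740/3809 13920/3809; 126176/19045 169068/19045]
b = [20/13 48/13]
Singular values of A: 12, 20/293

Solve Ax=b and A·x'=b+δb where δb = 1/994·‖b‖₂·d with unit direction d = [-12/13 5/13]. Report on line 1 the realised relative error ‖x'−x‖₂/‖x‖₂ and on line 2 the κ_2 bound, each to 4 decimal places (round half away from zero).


from the listed singular values, σ₁ = 12, σ_n = 20/293
κ = σ_max/σ_min = 12/(20/293) = 175.8000
perturbation bound = 175.8000·1/994 = 0.1769
solve Ax = b  →  x = [0.2000 0.2667]
2-norm of b is 4.0000; of x, 0.3333
re-solving with b+δb shifts x by Δx of norm 0.0590
realised ‖Δx‖/‖x‖ = 0.1769
realised/bound = 1 exactly: the bound is attained for this b and d

0.1769
0.1769


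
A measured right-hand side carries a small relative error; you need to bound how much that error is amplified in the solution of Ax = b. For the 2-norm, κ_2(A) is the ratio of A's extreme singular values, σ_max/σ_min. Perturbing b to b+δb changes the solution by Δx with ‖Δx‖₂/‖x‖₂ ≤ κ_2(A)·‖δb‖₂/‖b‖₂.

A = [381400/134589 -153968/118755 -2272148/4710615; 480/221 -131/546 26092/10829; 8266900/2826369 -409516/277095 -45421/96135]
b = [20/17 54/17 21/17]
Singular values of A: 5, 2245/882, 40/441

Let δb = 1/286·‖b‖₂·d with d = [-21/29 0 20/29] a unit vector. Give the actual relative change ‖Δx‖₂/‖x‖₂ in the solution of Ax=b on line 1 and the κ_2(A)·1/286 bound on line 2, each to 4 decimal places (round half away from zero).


0.1406
0.1927

σ_max = 5, σ_min = 40/441
κ_2(A) = 5 / (40/441) = 55.1250
κ_2(A)·‖δb‖/‖b‖ = 0.1927
solve Ax = b  →  x = [0.5538 -0.0015 0.8189]
‖b‖ = 3.6056, ‖x‖ = 0.9886
δb = ε·‖b‖·d = [-0.0091 0.0000 0.0087]; solving A·Δx = δb gives ‖Δx‖ = 0.1390
realised ‖Δx‖/‖x‖ = 0.1406
tightness: 0.1406 against a bound of 0.1927 (unrounded ratio ≈ 0.7294)


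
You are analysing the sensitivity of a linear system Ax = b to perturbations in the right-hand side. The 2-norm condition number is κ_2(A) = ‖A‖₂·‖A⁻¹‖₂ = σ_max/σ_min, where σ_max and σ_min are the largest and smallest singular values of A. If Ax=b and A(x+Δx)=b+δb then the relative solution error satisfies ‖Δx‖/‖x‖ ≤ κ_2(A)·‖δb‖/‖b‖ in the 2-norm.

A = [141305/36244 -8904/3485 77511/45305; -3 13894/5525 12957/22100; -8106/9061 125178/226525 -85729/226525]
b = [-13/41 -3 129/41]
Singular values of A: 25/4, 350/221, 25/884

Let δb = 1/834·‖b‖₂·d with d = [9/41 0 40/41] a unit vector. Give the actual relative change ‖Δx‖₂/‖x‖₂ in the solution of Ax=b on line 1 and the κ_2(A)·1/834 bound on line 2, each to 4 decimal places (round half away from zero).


0.0017
0.2650

σ_max = 25/4, σ_min = 25/884
κ = σ_max/σ_min = (25/4)/(25/884) = 221.0000
bound on ‖Δx‖/‖x‖: κ·ε = 221.0000·1/834 = 0.2650
solve Ax = b  →  x = [-63.5200 -82.0920 21.9703]
2-norm of b is 4.3589; of x, 106.0970
with δb = [0.0011 0.0000 0.0051], A·Δx = δb → ‖Δx‖ = 0.1848
realised ‖Δx‖/‖x‖ = 0.0017
so the bound overstates the realised error by a factor of ≈ 152.1271 (computed from the unrounded values)


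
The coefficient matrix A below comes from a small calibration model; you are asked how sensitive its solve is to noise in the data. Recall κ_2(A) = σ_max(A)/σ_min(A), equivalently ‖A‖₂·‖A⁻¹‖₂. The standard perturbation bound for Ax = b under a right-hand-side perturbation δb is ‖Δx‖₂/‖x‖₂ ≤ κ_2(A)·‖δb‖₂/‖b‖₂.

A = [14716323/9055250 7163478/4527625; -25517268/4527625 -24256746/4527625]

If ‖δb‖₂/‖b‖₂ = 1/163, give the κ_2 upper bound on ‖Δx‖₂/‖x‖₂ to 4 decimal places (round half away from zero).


AᵀA = [4513750443801/131196084100 42987258657/1311960841; 42987258657/1311960841 1023528229704/32799021025]; tr = 10235271537/156000100, det = 43046721/975000625
λ_max, λ_min = (10235271537/156000100 ± √4190259425949708489/973441248000400)/2 = 6561/100, 26244/39000025
κ_2(A) = √(λ_max/λ_min) = √((6561/100) / (26244/39000025)) = 312.2500
worst-case relative error ≤ 312.2500 × 1/163 = 1.9156

1.9156


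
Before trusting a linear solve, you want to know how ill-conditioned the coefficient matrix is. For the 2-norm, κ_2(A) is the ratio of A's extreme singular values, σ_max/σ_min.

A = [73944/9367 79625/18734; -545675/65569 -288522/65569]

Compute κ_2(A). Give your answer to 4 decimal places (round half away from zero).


form AᵀA = [672626929/5112121 358727850/5112121; 358727850/5112121 765334921/20448484] with trace 11957933/70756 and determinant 28561/70756
λ_max, λ_min = (11957933/70756 ± √142984078184025/5006411536)/2 = 169, 169/70756
κ = σ_max/σ_min = 13/(13/266) = 266.0000

266.0000


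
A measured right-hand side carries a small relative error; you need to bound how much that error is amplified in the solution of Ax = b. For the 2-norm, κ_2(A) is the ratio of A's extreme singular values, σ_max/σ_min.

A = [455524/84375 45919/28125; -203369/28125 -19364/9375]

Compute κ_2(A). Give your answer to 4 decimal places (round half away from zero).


135.0000

form AᵀA = [23189306641/284765625 2254381696/94921875; 2254381696/94921875 219329401/31640625] with trace 40261234/455625 and determinant 4879681/11390625
eigenvalues of AᵀA: λ = (tr ± √(tr²−4·det))/2 = 2209/25, 2209/455625
κ_2(A) = √(λ_max/λ_min) = √((2209/25) / (2209/455625)) = 135.0000


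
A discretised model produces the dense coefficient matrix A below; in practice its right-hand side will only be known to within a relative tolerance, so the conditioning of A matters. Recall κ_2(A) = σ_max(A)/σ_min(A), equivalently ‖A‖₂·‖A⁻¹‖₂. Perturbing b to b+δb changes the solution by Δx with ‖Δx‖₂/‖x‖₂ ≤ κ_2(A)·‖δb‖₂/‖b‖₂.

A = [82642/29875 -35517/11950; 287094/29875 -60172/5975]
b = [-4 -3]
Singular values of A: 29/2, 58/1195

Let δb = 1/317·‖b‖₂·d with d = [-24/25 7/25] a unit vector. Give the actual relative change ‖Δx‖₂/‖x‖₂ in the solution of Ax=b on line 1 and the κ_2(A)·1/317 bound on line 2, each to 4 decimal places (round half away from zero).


0.0053
0.9424

σ_max = 29/2, σ_min = 58/1195
κ = σ_max/σ_min = (29/2)/(58/1195) = 298.7500
worst-case relative error ≤ 298.7500 × 1/317 = 0.9424
solve Ax = b  →  x = [44.5690 42.8276]
‖b‖ = 5.0000, ‖x‖ = 61.8110
δb = ε·‖b‖·d = [-0.0151 0.0044]; solving A·Δx = δb gives ‖Δx‖ = 0.3250
dividing the unrounded norms, ‖Δx‖/‖x‖ = 0.0053
tightness: 0.0053 against a bound of 0.9424 (unrounded ratio ≈ 0.0056)


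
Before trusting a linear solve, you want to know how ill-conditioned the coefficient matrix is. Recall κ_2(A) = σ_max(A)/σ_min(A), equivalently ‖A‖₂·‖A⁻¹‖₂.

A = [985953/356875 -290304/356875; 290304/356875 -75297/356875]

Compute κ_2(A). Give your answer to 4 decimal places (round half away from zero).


114.2000

M = AᵀA = [1690207569/203775625 -492936192/203775625; -492936192/203775625 143913681/203775625]. tr(M)=2934594/326041, det(M)=2025/326041
eigenvalues of AᵀA: λ = (tr ± √(tr²−4·det))/2 = 9, 225/326041
σ_max=√9=3, σ_min=√(225/326041)=(15/571) → κ = 114.2000


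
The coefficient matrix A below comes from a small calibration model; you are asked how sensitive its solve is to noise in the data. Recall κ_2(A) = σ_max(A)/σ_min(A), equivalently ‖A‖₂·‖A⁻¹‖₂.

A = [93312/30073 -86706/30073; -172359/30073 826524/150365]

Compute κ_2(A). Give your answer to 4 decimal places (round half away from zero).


152.5000

AᵀA = [132923025/3129361 -632914884/15646805; -632914884/15646805 3014152884/78234025]; tr = 7535349/93025, det = 26244/93025
solving λ² − 7535349/93025·λ + 26244/93025 = 0 gives λ = 81, 324/93025
κ_2(A) = √(λ_max/λ_min) = √(81 / (324/93025)) = 152.5000


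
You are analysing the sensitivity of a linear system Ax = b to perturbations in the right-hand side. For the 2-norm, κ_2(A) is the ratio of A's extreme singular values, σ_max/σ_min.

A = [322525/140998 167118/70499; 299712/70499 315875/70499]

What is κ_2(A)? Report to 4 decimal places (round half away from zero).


AᵀA = [1603223209/68790436 420835275/17197609; 420835275/17197609 441887341/17197609]; tr = 4008053/81796, det = 2401/81796
eigenvalues of AᵀA: λ = (tr ± √(tr²−4·det))/2 = 49, 49/81796
κ_2(A) = √(λ_max/λ_min) = √(49 / (49/81796)) = 286.0000

286.0000


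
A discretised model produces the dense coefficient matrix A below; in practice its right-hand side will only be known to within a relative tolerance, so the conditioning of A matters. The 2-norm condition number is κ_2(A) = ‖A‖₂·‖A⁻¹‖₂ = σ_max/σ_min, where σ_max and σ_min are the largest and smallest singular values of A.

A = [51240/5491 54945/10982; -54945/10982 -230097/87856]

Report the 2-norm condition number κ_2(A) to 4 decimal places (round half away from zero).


243.2000

M = AᵀA = [46785825/417316 199615185/3338528; 199615185/3338528 851756481/26708224]. tr(M)=13308129/92416, det(M)=2025/5776
solving λ² − 13308129/92416·λ + 2025/5776 = 0 gives λ = 144, 225/92416
σ_max=√144=12, σ_min=√(225/92416)=(15/304) → κ = 243.2000


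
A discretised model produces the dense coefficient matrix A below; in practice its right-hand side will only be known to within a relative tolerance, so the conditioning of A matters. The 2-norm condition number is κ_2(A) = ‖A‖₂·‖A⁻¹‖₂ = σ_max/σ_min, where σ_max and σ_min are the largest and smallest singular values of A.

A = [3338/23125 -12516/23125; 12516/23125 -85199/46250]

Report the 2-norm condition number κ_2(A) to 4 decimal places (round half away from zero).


148.0000

M = AᵀA = [268468/855625 -919926/855625; -919926/855625 12616753/3422500]. tr(M)=21905/5476, det(M)=1/1369
solving λ² − 21905/5476·λ + 1/1369 = 0 gives λ = 4, 1/5476
σ_max=√4=2, σ_min=√(1/5476)=(1/74) → κ = 148.0000


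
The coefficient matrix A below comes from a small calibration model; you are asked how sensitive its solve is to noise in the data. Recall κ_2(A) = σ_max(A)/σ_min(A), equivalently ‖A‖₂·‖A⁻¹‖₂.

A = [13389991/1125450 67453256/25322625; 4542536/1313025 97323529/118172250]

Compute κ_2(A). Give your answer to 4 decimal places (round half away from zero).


M = AᵀA = [15245036622769/99304395876 38588469403552/1117174453605; 38588469403552/1117174453605 1563256649109481/201091401648900]. tr(M)=9647369366513/59813028450, det(M)=6503616025/19140169104
char-poly roots: 16129/100 and 10080625/4785042276
κ_2(A) = √(λ_max/λ_min) = √((16129/100) / (10080625/4785042276)) = 276.6960

276.6960


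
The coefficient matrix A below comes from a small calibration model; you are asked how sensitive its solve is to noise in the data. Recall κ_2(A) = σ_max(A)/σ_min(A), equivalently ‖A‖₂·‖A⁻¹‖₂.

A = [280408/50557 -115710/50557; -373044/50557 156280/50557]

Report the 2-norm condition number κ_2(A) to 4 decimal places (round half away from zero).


388.9000

form AᵀA = [217790472400/2556010249 -90745326000/2556010249; -90745326000/2556010249 37812242500/2556010249] with trace 1512442100/15124321 and determinant 1000000/15124321
eigenvalues of AᵀA: λ = (tr ± √(tr²−4·det))/2 = 100, 10000/15124321
κ_2(A) = √(λ_max/λ_min) = √(100 / (10000/15124321)) = 388.9000


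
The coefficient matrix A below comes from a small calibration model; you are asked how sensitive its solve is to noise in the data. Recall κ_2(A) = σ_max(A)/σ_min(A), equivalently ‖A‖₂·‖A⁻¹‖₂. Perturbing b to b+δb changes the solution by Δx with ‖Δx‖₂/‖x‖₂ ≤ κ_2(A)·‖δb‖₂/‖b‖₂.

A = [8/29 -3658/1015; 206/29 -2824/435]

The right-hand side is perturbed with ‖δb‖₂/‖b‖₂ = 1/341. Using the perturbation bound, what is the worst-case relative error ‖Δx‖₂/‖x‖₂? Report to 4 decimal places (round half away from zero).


form AᵀA = [42500/841 -832000/17661; -832000/17661 20448100/370881] with trace 46600/441 and determinant 250000/441
λ_max, λ_min = (46600/441 ± √1730560000/194481)/2 = 100, 2500/441
σ_max=√100=10, σ_min=√(2500/441)=(50/21) → κ = 4.2000
worst-case relative error ≤ 4.2000 × 1/341 = 0.0123

0.0123


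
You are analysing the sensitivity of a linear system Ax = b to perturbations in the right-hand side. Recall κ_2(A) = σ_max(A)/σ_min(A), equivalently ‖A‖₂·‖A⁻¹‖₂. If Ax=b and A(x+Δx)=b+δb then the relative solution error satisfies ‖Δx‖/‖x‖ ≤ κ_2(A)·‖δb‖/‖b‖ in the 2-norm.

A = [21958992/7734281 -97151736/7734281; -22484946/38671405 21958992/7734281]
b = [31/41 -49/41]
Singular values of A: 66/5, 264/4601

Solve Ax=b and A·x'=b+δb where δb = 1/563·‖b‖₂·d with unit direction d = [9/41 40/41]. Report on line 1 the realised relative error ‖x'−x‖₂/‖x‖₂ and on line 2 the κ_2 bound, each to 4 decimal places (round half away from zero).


σ_max = 66/5, σ_min = 264/4601
condition number: (66/5) ÷ (264/4601) = 230.0500
bound on ‖Δx‖/‖x‖: κ·ε = 230.0500·1/563 = 0.4086
solve Ax = b  →  x = [-16.9863 -3.8996]
2-norm of b is 1.4142; of x, 17.4282
δb = ε·‖b‖·d = [0.0006 0.0025]; solving A·Δx = δb gives ‖Δx‖ = 0.0438
realised ‖Δx‖/‖x‖ = 0.0025
tightness: 0.0025 against a bound of 0.4086 (unrounded ratio ≈ 0.0061)

0.0025
0.4086


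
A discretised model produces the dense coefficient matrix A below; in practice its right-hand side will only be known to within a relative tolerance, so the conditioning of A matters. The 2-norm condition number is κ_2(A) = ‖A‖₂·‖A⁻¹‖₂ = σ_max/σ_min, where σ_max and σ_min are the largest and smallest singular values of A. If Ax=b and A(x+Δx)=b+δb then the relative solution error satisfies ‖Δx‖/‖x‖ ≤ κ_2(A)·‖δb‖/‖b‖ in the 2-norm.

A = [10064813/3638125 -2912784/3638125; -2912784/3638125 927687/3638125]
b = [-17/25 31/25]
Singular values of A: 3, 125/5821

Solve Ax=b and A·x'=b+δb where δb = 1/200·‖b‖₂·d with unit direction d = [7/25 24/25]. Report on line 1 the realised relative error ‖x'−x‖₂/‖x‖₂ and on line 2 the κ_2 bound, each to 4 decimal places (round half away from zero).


0.0071
0.6985

largest singular value 3, smallest 125/5821
κ = σ_max/σ_min = 3/(125/5821) = 139.7040
worst-case relative error ≤ 139.7040 × 1/200 = 0.6985
solve Ax = b  →  x = [12.7190 44.7986]
2-norm of b is 1.4142; of x, 46.5692
with δb = [0.0020 0.0068], A·Δx = δb → ‖Δx‖ = 0.3293
dividing the unrounded norms, ‖Δx‖/‖x‖ = 0.0071
so the bound overstates the realised error by a factor of ≈ 98.7882 (computed from the unrounded values)


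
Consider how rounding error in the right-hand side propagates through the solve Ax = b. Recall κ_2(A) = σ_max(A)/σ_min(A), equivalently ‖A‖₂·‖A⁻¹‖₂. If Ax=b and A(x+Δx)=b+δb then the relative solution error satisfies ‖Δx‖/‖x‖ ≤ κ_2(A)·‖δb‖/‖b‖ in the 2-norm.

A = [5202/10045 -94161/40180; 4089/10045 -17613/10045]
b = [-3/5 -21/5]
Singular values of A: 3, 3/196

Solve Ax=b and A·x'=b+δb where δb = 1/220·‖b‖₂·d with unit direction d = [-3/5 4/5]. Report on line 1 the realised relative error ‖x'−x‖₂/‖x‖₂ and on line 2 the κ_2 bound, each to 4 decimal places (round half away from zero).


largest singular value 3, smallest 3/196
condition number: 3 ÷ (3/196) = 196.0000
bound on ‖Δx‖/‖x‖: κ·ε = 196.0000·1/220 = 0.8909
solve Ax = b  →  x = [-191.4390 -42.0488]
‖b‖ = 4.2426, ‖x‖ = 196.0026
δb = ε·‖b‖·d = [-0.0116 0.0154]; solving A·Δx = δb gives ‖Δx‖ = 1.2599
realised ‖Δx‖/‖x‖ = 0.0064
realised/bound (from unrounded values) ≈ 0.0072

0.0064
0.8909


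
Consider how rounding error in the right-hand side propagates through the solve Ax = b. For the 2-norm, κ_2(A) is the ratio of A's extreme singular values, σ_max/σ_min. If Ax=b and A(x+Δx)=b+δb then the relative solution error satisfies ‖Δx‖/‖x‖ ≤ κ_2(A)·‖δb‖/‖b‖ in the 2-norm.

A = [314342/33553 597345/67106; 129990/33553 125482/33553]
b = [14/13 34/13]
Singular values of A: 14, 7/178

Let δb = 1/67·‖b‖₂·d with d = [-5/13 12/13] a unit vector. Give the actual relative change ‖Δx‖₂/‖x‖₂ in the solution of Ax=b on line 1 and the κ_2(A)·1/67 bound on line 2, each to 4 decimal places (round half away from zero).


largest singular value 14, smallest 7/178
κ_2(A) = 14 / (7/178) = 356.0000
perturbation bound = 356.0000·1/67 = 5.3134
solve Ax = b  →  x = [-34.9704 36.9261]
‖b‖₂ = 2.8284 and ‖x‖₂ = 50.8573
with δb = [-0.0162 0.0390], A·Δx = δb → ‖Δx‖ = 1.0735
dividing the unrounded norms, ‖Δx‖/‖x‖ = 0.0211
realised/bound (from unrounded values) ≈ 0.0040

0.0211
5.3134


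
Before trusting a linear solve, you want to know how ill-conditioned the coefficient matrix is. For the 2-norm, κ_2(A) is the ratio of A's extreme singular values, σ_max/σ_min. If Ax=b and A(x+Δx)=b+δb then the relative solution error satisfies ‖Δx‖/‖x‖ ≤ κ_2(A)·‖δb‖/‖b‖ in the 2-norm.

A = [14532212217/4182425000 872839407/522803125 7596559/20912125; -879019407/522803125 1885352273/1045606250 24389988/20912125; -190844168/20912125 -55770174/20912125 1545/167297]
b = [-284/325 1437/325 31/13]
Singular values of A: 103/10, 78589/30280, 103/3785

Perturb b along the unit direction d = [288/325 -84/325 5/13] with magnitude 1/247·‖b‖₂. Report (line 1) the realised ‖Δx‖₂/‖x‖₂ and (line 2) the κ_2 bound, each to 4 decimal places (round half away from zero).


0.0206
1.5324

from the listed singular values, σ₁ = 103/10, σ_n = 103/3785
κ_2(A) = (103/10) / (103/3785) = 378.5000
perturbation bound = 378.5000·1/247 = 1.5324
solve Ax = b  →  x = [-5.5024 17.8252 -31.6991]
‖b‖₂ = 5.0990 and ‖x‖₂ = 36.7810
re-solving with b+δb shifts x by Δx of norm 0.7586
realised ‖Δx‖/‖x‖ = 0.0206
tightness: 0.0206 against a bound of 1.5324 (unrounded ratio ≈ 0.0135)


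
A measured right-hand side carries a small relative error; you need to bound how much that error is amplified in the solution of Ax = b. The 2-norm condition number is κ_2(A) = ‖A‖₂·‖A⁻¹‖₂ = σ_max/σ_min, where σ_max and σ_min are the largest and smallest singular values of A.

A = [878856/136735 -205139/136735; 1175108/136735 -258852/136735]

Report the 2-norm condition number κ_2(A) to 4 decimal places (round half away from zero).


166.7500

AᵀA = [86130667216/747858409 -19378667880/747858409; -19378667880/747858409 4363454689/747858409]; tr = 53833505/444889, det = 234256/444889
λ_max, λ_min = (53833505/444889 ± √2897629388914689/197926222321)/2 = 121, 1936/444889
σ_max=√121=11, σ_min=√(1936/444889)=(44/667) → κ = 166.7500


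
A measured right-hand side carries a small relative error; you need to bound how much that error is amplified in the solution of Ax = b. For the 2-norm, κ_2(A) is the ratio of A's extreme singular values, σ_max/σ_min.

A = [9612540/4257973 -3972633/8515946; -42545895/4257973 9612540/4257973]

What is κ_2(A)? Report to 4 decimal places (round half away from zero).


M = AᵀA = [1131798992625/10785445609 -254650603410/10785445609; -254650603410/10785445609 229259675169/43141782436]. tr(M)=2829539349/25664356, det(M)=4862025/25664356
λ_max, λ_min = (2829539349/25664356 ± √8005793804577420201/658659168894736)/2 = 441/4, 11025/6416089
κ_2(A) = √(λ_max/λ_min) = √((441/4) / (11025/6416089)) = 253.3000

253.3000


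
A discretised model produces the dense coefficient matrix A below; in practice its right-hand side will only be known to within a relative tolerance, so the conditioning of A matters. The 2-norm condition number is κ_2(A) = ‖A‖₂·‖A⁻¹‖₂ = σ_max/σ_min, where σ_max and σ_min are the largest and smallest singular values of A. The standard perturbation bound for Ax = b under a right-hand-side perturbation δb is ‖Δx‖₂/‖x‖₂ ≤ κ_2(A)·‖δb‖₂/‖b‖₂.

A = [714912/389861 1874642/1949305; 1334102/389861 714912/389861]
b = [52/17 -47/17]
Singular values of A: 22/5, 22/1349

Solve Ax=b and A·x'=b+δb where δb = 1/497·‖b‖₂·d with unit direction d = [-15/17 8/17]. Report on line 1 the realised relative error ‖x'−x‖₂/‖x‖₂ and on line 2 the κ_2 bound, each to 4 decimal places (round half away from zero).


0.0021
0.5429

from the listed singular values, σ₁ = 22/5, σ_n = 22/1349
κ = σ_max/σ_min = (22/5)/(22/1349) = 269.8000
worst-case relative error ≤ 269.8000 × 1/497 = 0.5429
solve Ax = b  →  x = [115.2219 -216.5241]
‖b‖ = 4.1231, ‖x‖ = 245.2728
re-solving with b+δb shifts x by Δx of norm 0.5087
relative error = 0.0021
so the bound overstates the realised error by a factor of ≈ 261.7446 (computed from the unrounded values)


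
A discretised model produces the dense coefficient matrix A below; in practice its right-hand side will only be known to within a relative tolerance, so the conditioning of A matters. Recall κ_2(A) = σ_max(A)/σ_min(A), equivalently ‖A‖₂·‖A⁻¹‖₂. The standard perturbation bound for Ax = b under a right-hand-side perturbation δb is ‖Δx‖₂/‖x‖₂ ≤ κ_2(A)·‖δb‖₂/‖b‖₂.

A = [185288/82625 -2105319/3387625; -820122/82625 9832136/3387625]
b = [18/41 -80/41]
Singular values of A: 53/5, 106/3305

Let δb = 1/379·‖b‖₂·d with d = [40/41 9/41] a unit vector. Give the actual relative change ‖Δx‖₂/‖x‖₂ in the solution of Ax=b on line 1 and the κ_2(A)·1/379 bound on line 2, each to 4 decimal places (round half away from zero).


from the listed singular values, σ₁ = 53/5, σ_n = 106/3305
condition number: (53/5) ÷ (106/3305) = 330.5000
κ_2(A)·‖δb‖/‖b‖ = 0.8720
solve Ax = b  →  x = [0.1811 -0.0528]
2-norm of b is 2.0000; of x, 0.1887
Δx = A⁻¹·δb where δb = 1/379·2.0000·d; ‖Δx‖ = 0.1645
realised ‖Δx‖/‖x‖ = 0.8720
tightness: 0.8720 against a bound of 0.8720; the bound is attained (ratio 1)

0.8720
0.8720


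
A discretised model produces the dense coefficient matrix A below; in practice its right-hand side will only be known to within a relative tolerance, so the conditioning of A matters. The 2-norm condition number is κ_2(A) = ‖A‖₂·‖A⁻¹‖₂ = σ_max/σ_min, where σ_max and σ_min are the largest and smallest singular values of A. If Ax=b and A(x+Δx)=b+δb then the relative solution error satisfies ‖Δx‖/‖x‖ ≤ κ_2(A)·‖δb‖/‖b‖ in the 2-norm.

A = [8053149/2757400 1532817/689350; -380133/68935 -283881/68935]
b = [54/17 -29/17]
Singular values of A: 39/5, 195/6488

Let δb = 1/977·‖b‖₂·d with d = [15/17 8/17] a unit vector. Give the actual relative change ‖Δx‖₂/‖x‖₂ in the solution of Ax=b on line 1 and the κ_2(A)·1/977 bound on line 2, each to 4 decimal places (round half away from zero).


from the listed singular values, σ₁ = 39/5, σ_n = 195/6488
κ_2(A) = (39/5) / (195/6488) = 259.5200
κ_2(A)·‖δb‖/‖b‖ = 0.2656
solve Ax = b  →  x = [-39.6185 53.4656]
‖b‖₂ = 3.6056 and ‖x‖₂ = 66.5447
with δb = [0.0033 0.0017], A·Δx = δb → ‖Δx‖ = 0.1228
realised ‖Δx‖/‖x‖ = 0.0018
tightness: 0.0018 against a bound of 0.2656 (unrounded ratio ≈ 0.0069)

0.0018
0.2656


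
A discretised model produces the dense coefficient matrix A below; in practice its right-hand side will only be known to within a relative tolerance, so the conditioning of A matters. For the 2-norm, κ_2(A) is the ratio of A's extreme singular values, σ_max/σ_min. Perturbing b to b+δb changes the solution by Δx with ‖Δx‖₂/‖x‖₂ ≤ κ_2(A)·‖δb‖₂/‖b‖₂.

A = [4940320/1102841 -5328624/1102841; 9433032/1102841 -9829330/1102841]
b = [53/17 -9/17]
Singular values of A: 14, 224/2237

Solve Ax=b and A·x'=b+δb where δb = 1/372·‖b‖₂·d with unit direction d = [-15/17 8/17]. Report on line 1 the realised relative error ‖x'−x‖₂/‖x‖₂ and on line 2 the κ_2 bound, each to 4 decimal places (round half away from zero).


from the listed singular values, σ₁ = 14, σ_n = 224/2237
κ = σ_max/σ_min = 14/(224/2237) = 139.8125
κ_2(A)·‖δb‖/‖b‖ = 0.3758
solve Ax = b  →  x = [-21.6458 -20.7137]
‖b‖₂ = 3.1623 and ‖x‖₂ = 29.9599
δb = ε·‖b‖·d = [-0.0075 0.0040]; solving A·Δx = δb gives ‖Δx‖ = 0.0849
dividing the unrounded norms, ‖Δx‖/‖x‖ = 0.0028
tightness: 0.0028 against a bound of 0.3758 (unrounded ratio ≈ 0.0075)

0.0028
0.3758


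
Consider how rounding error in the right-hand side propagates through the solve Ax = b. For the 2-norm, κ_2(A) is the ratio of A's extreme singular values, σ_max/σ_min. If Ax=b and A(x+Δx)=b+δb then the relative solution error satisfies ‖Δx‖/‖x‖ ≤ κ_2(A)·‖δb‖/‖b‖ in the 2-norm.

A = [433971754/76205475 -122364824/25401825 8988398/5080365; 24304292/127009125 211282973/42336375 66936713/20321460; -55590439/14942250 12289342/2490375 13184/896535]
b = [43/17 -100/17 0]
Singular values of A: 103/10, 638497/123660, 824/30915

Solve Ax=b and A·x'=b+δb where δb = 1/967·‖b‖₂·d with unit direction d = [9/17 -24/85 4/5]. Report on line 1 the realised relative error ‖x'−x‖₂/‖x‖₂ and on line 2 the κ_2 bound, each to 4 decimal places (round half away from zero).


largest singular value 103/10, smallest 824/30915
κ_2(A) = (103/10) / (824/30915) = 386.4375
κ_2(A)·‖δb‖/‖b‖ = 0.3996
solve Ax = b  →  x = [-65.3985 -49.5343 77.0629]
‖b‖ = 6.4031, ‖x‖ = 112.5579
δb = ε·‖b‖·d = [0.0035 -0.0019 0.0053]; solving A·Δx = δb gives ‖Δx‖ = 0.2484
dividing the unrounded norms, ‖Δx‖/‖x‖ = 0.0022
tightness: 0.0022 against a bound of 0.3996 (unrounded ratio ≈ 0.0055)

0.0022
0.3996


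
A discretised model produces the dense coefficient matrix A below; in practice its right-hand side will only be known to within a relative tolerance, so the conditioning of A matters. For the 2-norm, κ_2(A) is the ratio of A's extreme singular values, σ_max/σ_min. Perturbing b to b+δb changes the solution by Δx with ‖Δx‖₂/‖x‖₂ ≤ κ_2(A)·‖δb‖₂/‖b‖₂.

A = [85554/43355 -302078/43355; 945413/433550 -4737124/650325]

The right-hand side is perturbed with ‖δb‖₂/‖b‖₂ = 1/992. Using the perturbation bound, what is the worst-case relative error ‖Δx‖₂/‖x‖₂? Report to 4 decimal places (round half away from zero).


M = AᵀA = [1933120609/223502500 -4967381566/167626875; -4967381566/167626875 51096130036/502880625]. tr(M)=354852169/3218436, det(M)=60025/89401
solving λ² − 354852169/3218436·λ + 60025/89401 = 0 gives λ = 441/4, 4900/804609
σ_max=√(441/4)=(21/2), σ_min=√(4900/804609)=(70/897) → κ = 134.5500
worst-case relative error ≤ 134.5500 × 1/992 = 0.1356

0.1356


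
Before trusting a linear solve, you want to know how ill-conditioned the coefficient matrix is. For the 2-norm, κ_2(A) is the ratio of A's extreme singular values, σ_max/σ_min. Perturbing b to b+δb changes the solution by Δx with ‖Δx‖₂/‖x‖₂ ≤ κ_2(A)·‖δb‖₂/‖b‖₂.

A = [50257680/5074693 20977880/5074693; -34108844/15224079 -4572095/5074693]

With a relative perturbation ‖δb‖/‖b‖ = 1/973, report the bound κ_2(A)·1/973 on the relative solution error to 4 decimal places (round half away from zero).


AᵀA = [1093484776912/10605984597 151871487460/3535328199; 151871487460/3535328199 21094380725/1178442733]; tr = 98718015649/815844969, det = 93702400/815844969
λ_max, λ_min = (98718015649/815844969 ± √9744940827149715988801/665603013442610961)/2 = 121, 774400/815844969
σ_max=√121=11, σ_min=√(774400/815844969)=(880/28563) → κ = 357.0375
worst-case relative error ≤ 357.0375 × 1/973 = 0.3669

0.3669


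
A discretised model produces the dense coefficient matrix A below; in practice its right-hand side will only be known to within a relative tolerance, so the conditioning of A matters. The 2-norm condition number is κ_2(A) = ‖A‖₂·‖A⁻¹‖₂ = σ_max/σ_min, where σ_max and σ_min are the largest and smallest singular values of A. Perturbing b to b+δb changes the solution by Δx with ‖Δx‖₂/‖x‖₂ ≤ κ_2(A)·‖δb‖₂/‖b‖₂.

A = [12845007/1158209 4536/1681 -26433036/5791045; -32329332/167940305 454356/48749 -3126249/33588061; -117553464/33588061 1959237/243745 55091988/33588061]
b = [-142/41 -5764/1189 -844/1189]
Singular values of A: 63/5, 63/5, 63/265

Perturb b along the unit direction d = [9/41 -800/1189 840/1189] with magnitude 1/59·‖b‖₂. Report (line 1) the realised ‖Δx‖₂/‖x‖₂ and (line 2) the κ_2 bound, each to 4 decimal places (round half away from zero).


largest singular value 63/5, smallest 63/265
κ_2(A) = (63/5) / (63/265) = 53.0000
bound on ‖Δx‖/‖x‖: κ·ε = 53.0000·1/59 = 0.8983
solve Ax = b  →  x = [3.0141 -0.3794 7.8579]
2-norm of b is 6.0000; of x, 8.4247
with δb = [0.0223 -0.0684 0.0718], A·Δx = δb → ‖Δx‖ = 0.4278
relative error = 0.0508
realised/bound (from unrounded values) ≈ 0.0565

0.0508
0.8983


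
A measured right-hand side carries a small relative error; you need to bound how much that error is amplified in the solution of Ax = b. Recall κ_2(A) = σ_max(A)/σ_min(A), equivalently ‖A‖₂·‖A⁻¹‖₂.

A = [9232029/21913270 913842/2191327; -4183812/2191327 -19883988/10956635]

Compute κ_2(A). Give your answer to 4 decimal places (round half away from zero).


AᵀA = [1092003952761/285658180900 10399663953/2856581809; 10399663953/2856581809 247620855924/71414545225]; tr = 2476203777/339664900, det = 2125764/2122905625
eigenvalues of AᵀA: λ = (tr ± √(tr²−4·det))/2 = 729/100, 11664/84916225
κ = σ_max/σ_min = (27/10)/(108/9215) = 230.3750

230.3750


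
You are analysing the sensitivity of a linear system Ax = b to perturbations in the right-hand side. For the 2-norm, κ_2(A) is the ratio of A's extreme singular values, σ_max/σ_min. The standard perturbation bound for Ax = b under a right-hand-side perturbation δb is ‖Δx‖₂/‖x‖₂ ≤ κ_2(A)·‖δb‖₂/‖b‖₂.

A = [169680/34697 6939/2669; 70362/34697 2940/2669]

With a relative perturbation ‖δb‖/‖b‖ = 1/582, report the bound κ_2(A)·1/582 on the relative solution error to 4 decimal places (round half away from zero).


0.5395

AᵀA = [199657476/7123561 106482600/7123561; 106482600/7123561 56793321/7123561]; tr = 887373/24649, det = 324/24649
eigenvalues of AᵀA: λ = (tr ± √(tr²−4·det))/2 = 36, 9/24649
κ = σ_max/σ_min = 6/(3/157) = 314.0000
worst-case relative error ≤ 314.0000 × 1/582 = 0.5395


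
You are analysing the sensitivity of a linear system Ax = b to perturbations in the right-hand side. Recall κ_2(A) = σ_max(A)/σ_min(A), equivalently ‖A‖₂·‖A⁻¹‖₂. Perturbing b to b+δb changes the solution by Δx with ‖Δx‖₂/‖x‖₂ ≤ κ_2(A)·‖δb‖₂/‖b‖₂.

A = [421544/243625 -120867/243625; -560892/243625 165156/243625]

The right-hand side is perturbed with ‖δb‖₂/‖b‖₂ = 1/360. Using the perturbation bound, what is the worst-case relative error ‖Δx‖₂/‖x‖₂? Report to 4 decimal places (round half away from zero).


M = AᵀA = [19691967184/2374125625 -5743417512/2374125625; -5743417512/2374125625 1675413441/2374125625]. tr(M)=34187809/3798601, det(M)=3600/3798601
λ_max, λ_min = (34187809/3798601 ± √1168751584366081/14429369557201)/2 = 9, 400/3798601
so κ_2 = √(9 / (400/3798601)) = 292.3500
worst-case relative error ≤ 292.3500 × 1/360 = 0.8121

0.8121


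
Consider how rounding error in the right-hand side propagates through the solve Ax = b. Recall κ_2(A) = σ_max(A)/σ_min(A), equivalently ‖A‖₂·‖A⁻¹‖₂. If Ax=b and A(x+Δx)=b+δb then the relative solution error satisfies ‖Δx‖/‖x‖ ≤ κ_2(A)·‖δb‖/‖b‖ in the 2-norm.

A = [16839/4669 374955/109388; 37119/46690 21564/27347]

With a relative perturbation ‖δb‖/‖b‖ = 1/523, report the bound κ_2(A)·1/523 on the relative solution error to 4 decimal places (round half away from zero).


form AᵀA = [29733012261/2179956100 809029377/62284460; 809029377/62284460 88061481/7118224] with trace 269687709/10368400 and determinant 23409/1658944
eigenvalues of AᵀA: λ = (tr ± √(tr²−4·det))/2 = 2601/100, 225/414736
κ_2(A) = √(λ_max/λ_min) = √((2601/100) / (225/414736)) = 218.9600
perturbation bound = 218.9600·1/523 = 0.4187

0.4187
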